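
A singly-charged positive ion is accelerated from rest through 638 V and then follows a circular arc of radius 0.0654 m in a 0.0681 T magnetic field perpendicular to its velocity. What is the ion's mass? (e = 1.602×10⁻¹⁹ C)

Combine |q|V = ½mv² and r = mv/(|q|B): eliminate v to get m = qB²r²/(2V).
m = (1.602×10⁻¹⁹)(0.0681)²(0.0654)²/(2·638) ≈ 2.49×10⁻²⁷ kg.

m ≈ 2.49×10⁻²⁷ kg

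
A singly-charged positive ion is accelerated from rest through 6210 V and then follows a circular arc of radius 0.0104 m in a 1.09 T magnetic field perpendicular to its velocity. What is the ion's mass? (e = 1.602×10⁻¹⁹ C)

Combine |q|V = ½mv² and r = mv/(|q|B): eliminate v to get m = qB²r²/(2V).
m = (1.602×10⁻¹⁹)(1.09)²(0.0104)²/(2·6210) ≈ 1.66×10⁻²⁷ kg.

m ≈ 1.66×10⁻²⁷ kg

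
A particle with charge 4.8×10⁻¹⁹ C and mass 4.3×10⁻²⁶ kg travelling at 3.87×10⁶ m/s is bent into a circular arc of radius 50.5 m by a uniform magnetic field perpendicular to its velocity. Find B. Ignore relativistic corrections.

B ≈ 6.87×10⁻³ T

From |q|vB = mv²/r, B = mv/(|q|r).
B = (4.3×10⁻²⁶)(3.87×10⁶)/((4.8×10⁻¹⁹)(50.5)) ≈ 6.87×10⁻³ T.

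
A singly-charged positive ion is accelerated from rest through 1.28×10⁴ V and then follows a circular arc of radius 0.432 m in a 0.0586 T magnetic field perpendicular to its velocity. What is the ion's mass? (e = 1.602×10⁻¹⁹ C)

m ≈ 4.01×10⁻²⁷ kg

Combine |q|V = ½mv² and r = mv/(|q|B): eliminate v to get m = qB²r²/(2V).
m = (1.602×10⁻¹⁹)(0.0586)²(0.432)²/(2·1.28×10⁴) ≈ 4.01×10⁻²⁷ kg.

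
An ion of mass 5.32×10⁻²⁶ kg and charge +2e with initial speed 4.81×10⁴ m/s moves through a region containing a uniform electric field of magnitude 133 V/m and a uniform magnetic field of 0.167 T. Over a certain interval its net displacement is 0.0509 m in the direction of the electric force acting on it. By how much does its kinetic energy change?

ΔKE ≈ 2.17×10⁻¹⁸ J

The magnetic force is always ⟂ v and does no work; only the electric force changes KE.
ΔKE = F_E · d = |q|E d = (3.204×10⁻¹⁹)(133)(0.0509) ≈ 2.17×10⁻¹⁸ J.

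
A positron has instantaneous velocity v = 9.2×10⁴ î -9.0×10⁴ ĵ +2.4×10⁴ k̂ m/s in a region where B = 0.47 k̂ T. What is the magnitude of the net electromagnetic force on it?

|F| ≈ 9.69×10⁻¹⁵ N

v×B = (-4.23×10⁴, -4.32×10⁴, 0) N/C.
F = q v×B = (1.602×10⁻¹⁹ C)·(-4.23×10⁴, -4.32×10⁴, 0) = (-6.78×10⁻¹⁵, -6.93×10⁻¹⁵, 0) N.
|F| = 9.69×10⁻¹⁵ N.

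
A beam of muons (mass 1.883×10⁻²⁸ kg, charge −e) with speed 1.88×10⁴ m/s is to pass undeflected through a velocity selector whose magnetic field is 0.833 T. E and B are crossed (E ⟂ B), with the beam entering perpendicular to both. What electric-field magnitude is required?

For straight-line motion qE = qvB, so E = vB.
E = 1.88×10⁴ × 0.833 = 1.57×10⁴ V/m.

E = 1.57×10⁴ V/m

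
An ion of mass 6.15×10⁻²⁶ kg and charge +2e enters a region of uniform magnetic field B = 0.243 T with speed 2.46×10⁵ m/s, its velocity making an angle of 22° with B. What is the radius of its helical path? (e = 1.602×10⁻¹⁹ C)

r ≈ 0.0728 m

v⊥ = v sinθ = 2.46×10⁵·sin22° ≈ 9.215×10⁴ m/s.
r = m v⊥/(|q|B) = (6.15×10⁻²⁶)(9.215×10⁴)/((3.204×10⁻¹⁹)(0.243)) ≈ 0.0728 m.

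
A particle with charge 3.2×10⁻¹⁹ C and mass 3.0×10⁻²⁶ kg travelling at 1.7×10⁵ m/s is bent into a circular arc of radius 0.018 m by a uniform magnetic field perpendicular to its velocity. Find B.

B ≈ 0.89 T

From |q|vB = mv²/r, B = mv/(|q|r).
B = (3.0×10⁻²⁶)(1.7×10⁵)/((3.2×10⁻¹⁹)(0.018)) ≈ 0.89 T.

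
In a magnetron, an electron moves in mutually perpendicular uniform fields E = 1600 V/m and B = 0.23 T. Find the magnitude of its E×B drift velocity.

In crossed fields the guiding centre drifts at v_d = |E×B|/B² = E/B, independent of charge and mass.
v_d = 1600/0.23 = 7000 m/s.

v_d ≈ 7000 m/s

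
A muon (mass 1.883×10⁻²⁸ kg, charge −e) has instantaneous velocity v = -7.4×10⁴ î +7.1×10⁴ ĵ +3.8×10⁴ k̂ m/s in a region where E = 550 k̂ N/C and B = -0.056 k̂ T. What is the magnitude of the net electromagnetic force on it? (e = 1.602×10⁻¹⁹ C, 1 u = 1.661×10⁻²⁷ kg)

v×B = (-3980, -4140, 0) N/C.
E + v×B = (-3980, -4140, 550) N/C.
F = q(E + v×B) = (−1.602×10⁻¹⁹ C)·(-3980, -4140, 550) = (6.37×10⁻¹⁶, 6.64×10⁻¹⁶, -8.81×10⁻¹⁷) N.
|F| = 9.24×10⁻¹⁶ N.

|F| ≈ 9.24×10⁻¹⁶ N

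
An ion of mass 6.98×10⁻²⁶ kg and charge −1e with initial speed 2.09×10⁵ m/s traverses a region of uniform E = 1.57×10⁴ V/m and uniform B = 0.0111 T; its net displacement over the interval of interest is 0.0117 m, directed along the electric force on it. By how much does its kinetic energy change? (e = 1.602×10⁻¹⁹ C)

ΔKE ≈ 2.94×10⁻¹⁷ J

The magnetic force is always ⟂ v and does no work; only the electric force changes KE.
ΔKE = F_E · d = |q|E d = (1.602×10⁻¹⁹)(1.57×10⁴)(0.0117) ≈ 2.94×10⁻¹⁷ J.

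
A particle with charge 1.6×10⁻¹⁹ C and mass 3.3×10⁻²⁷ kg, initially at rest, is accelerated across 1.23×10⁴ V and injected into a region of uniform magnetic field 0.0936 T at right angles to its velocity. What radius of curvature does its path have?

Acceleration: |q|V = ½mv² ⇒ v = √(2|q|V/m) = √(2·1.6×10⁻¹⁹·1.23×10⁴/3.3×10⁻²⁷) ≈ 1.092×10⁶ m/s.
In the field: r = mv/(|q|B) = (3.3×10⁻²⁷)(1.092×10⁶)/((1.6×10⁻¹⁹)(0.0936)) ≈ 0.241 m.

r ≈ 0.241 m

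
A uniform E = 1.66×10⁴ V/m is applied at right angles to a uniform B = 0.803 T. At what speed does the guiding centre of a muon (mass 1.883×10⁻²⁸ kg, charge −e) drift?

The steady drift has the magnetic force balancing the electric force, so v_d = E/B.
v_d = 1.66×10⁴/0.803 = 2.07×10⁴ m/s.

v_d ≈ 2.07×10⁴ m/s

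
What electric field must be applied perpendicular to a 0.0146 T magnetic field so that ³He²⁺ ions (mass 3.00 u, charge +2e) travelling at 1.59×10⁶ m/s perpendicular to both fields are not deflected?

E = 2.32×10⁴ V/m

For straight-line motion qE = qvB, so E = vB.
E = 1.59×10⁶ × 0.0146 = 2.32×10⁴ V/m.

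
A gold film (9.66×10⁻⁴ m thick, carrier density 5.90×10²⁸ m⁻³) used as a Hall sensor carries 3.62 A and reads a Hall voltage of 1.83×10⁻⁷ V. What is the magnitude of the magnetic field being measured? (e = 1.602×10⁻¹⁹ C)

B ≈ 0.462 T

From V_H = IB/(n e t), B = V_H n e t / I.
B = (1.83×10⁻⁷)(5.90×10²⁸)(1.602×10⁻¹⁹)(9.66×10⁻⁴)/3.62 ≈ 0.462 T.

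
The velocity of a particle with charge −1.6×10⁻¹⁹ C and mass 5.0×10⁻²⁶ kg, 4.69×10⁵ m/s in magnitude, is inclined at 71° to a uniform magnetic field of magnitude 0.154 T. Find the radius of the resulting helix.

r ≈ 0.900 m

v⊥ = v sinθ = 4.69×10⁵·sin71° ≈ 4.434×10⁵ m/s.
r = m v⊥/(|q|B) = (5.0×10⁻²⁶)(4.434×10⁵)/((1.6×10⁻¹⁹)(0.154)) ≈ 0.900 m.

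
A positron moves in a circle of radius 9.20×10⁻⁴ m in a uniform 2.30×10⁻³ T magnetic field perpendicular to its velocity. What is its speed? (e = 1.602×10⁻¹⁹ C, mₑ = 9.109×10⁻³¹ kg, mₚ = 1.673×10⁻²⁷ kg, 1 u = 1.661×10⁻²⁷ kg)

v ≈ 3.72×10⁵ m/s

From |q|vB = mv²/r, v = |q|Br/m.
v = (1.602×10⁻¹⁹)(2.30×10⁻³)(9.20×10⁻⁴)/9.109×10⁻³¹ ≈ 3.72×10⁵ m/s.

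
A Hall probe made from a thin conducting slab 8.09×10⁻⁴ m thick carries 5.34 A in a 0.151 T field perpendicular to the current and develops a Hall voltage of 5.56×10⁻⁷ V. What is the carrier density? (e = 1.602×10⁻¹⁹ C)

n ≈ 1.12×10²⁸ m⁻³

From V_H = IB/(n e t), n = IB/(V_H e t).
n = (5.34)(0.151)/((5.56×10⁻⁷)(1.602×10⁻¹⁹)(8.09×10⁻⁴)) ≈ 1.12×10²⁸ m⁻³.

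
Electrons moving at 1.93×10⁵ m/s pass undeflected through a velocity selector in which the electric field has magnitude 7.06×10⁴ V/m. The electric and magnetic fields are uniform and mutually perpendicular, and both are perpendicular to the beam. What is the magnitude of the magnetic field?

Balance of forces in the selector: qE = qvB ⇒ B = E/v.
B = 7.06×10⁴/1.93×10⁵ = 0.366 T.

B = 0.366 T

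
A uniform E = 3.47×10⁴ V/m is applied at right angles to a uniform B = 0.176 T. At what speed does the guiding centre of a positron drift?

The steady drift has the magnetic force balancing the electric force, so v_d = E/B.
v_d = 3.47×10⁴/0.176 = 1.97×10⁵ m/s.

v_d ≈ 1.97×10⁵ m/s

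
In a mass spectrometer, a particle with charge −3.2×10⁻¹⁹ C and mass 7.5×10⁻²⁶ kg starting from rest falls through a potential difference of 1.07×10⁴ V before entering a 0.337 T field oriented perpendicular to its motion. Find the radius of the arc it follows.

Acceleration: |q|V = ½mv² ⇒ v = √(2|q|V/m) = √(2·3.2×10⁻¹⁹·1.07×10⁴/7.5×10⁻²⁶) ≈ 3.022×10⁵ m/s.
In the field: r = mv/(|q|B) = (7.5×10⁻²⁶)(3.022×10⁵)/((3.2×10⁻¹⁹)(0.337)) ≈ 0.210 m.

r ≈ 0.210 m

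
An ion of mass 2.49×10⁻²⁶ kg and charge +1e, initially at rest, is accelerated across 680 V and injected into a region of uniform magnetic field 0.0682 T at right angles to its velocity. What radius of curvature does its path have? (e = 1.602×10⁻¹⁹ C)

Acceleration: |q|V = ½mv² ⇒ v = √(2|q|V/m) = √(2·1.602×10⁻¹⁹·680/2.49×10⁻²⁶) ≈ 9.354×10⁴ m/s.
In the field: r = mv/(|q|B) = (2.49×10⁻²⁶)(9.354×10⁴)/((1.602×10⁻¹⁹)(0.0682)) ≈ 0.213 m.

r ≈ 0.213 m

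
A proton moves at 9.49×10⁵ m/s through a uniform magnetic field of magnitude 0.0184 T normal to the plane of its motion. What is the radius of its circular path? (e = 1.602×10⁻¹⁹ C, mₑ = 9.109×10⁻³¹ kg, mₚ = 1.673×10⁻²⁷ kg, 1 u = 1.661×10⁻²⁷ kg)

r ≈ 0.539 m

The magnetic force provides the centripetal force: |q|vB = mv²/r.
r = mv/(|q|B) = (1.673×10⁻²⁷)(9.49×10⁵)/((1.602×10⁻¹⁹)(0.0184)) ≈ 0.539 m.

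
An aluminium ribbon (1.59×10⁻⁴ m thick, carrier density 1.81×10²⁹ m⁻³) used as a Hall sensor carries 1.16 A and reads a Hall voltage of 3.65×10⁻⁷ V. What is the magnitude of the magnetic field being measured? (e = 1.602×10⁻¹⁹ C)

B ≈ 1.45 T

From V_H = IB/(n e t), B = V_H n e t / I.
B = (3.65×10⁻⁷)(1.81×10²⁹)(1.602×10⁻¹⁹)(1.59×10⁻⁴)/1.16 ≈ 1.45 T.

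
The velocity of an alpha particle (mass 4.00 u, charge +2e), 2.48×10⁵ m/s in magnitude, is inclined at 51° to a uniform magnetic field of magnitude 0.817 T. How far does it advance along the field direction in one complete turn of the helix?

v∥ = v cosθ = 2.48×10⁵·cos51° ≈ 1.561×10⁵ m/s.
T = 2πm/(|q|B) = 2π(6.644×10⁻²⁷)/((3.204×10⁻¹⁹)(0.817)) ≈ 1.595×10⁻⁷ s.
pitch = v∥ T = (1.561×10⁵)(1.595×10⁻⁷) ≈ 0.0249 m.

p ≈ 0.0249 m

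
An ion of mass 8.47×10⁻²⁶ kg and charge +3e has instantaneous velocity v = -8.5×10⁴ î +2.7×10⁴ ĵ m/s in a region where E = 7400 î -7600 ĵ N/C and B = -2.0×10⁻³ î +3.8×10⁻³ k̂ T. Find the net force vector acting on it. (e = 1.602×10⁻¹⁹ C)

F ≈ (3.61×10⁻¹⁵, -3.50×10⁻¹⁵, 2.60×10⁻¹⁷) N

v×B = (103, 323, 54.0) N/C.
E + v×B = (7500, -7280, 54.0) N/C.
F = q(E + v×B) = (4.806×10⁻¹⁹ C)·(7500, -7280, 54.0) = (3.61×10⁻¹⁵, -3.50×10⁻¹⁵, 2.60×10⁻¹⁷) N.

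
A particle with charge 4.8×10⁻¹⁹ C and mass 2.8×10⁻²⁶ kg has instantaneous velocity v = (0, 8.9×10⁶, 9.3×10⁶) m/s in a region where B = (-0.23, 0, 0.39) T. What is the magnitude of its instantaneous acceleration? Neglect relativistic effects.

v×B = (3.47×10⁶, -2.14×10⁶, 2.05×10⁶) N/C.
F = q v×B = (4.8×10⁻¹⁹ C)·(3.47×10⁶, -2.14×10⁶, 2.05×10⁶) = (1.67×10⁻¹², -1.03×10⁻¹², 9.83×10⁻¹³) N.
|a| = |F|/m = 2.190×10⁻¹²/2.8×10⁻²⁶ ≈ 7.82×10¹³ m/s².

|a| ≈ 7.82×10¹³ m/s²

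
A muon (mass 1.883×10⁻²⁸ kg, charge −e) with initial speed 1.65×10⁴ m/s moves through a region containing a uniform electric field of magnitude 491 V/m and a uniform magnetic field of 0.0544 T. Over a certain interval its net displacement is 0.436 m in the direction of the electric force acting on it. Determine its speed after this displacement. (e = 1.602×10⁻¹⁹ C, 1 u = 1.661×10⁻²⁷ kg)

B does no work; ΔKE = |q|E d.
½mv_f² = ½mv₀² + |q|Ed = ½(1.883×10⁻²⁸)(1.65×10⁴)² + (1.602×10⁻¹⁹)(491)(0.436) ≈ 2.563×10⁻²⁰ J + 3.429×10⁻¹⁷ J ≈ 3.432×10⁻¹⁷ J.
v_f = √(2·3.432×10⁻¹⁷/1.883×10⁻²⁸) ≈ 6.04×10⁵ m/s.

v_f ≈ 6.04×10⁵ m/s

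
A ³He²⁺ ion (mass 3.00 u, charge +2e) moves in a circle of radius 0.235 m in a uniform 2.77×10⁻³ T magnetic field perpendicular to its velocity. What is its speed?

From |q|vB = mv²/r, v = |q|Br/m.
v = (3.204×10⁻¹⁹)(2.77×10⁻³)(0.235)/4.983×10⁻²⁷ ≈ 4.19×10⁴ m/s.

v ≈ 4.19×10⁴ m/s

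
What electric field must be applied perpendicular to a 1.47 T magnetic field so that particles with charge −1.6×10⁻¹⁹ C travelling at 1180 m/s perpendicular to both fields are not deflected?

For straight-line motion qE = qvB, so E = vB.
E = 1180 × 1.47 = 1730 V/m.

E = 1730 V/m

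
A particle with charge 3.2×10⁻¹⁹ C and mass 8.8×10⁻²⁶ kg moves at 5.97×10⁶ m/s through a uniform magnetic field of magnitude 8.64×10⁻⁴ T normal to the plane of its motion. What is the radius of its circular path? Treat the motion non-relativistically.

The magnetic force provides the centripetal force: |q|vB = mv²/r.
r = mv/(|q|B) = (8.8×10⁻²⁶)(5.97×10⁶)/((3.2×10⁻¹⁹)(8.64×10⁻⁴)) ≈ 1900 m.

r ≈ 1900 m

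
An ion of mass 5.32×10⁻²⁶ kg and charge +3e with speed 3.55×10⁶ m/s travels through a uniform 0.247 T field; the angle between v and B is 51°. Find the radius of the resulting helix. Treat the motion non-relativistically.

v⊥ = v sinθ = 3.55×10⁶·sin51° ≈ 2.759×10⁶ m/s.
r = m v⊥/(|q|B) = (5.32×10⁻²⁶)(2.759×10⁶)/((4.806×10⁻¹⁹)(0.247)) ≈ 1.24 m.

r ≈ 1.24 m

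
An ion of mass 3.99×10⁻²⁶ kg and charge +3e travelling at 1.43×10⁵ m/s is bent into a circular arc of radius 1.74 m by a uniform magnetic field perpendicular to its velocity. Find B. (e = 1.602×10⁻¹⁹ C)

B ≈ 6.82×10⁻³ T

From |q|vB = mv²/r, B = mv/(|q|r).
B = (3.99×10⁻²⁶)(1.43×10⁵)/((4.806×10⁻¹⁹)(1.74)) ≈ 6.82×10⁻³ T.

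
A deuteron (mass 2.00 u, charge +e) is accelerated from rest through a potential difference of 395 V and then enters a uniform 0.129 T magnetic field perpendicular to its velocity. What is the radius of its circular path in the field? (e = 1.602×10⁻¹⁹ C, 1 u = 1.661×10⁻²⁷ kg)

r ≈ 0.0314 m

Acceleration: |q|V = ½mv² ⇒ v = √(2|q|V/m) = √(2·1.602×10⁻¹⁹·395/3.322×10⁻²⁷) ≈ 1.952×10⁵ m/s.
In the field: r = mv/(|q|B) = (3.322×10⁻²⁷)(1.952×10⁵)/((1.602×10⁻¹⁹)(0.129)) ≈ 0.0314 m.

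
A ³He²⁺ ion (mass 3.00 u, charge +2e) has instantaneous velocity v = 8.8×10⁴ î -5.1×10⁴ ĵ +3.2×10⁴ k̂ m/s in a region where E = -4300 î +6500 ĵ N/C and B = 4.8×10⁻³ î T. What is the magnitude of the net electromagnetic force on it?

v×B = (0, 154, 245) N/C.
E + v×B = (-4300, 6650, 245) N/C.
F = q(E + v×B) = (3.204×10⁻¹⁹ C)·(-4300, 6650, 245) = (-1.38×10⁻¹⁵, 2.13×10⁻¹⁵, 7.84×10⁻¹⁷) N.
|F| = 2.54×10⁻¹⁵ N.

|F| ≈ 2.54×10⁻¹⁵ N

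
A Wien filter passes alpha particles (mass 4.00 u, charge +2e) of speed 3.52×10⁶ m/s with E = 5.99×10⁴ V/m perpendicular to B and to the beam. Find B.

Balance of forces in the selector: qE = qvB ⇒ B = E/v.
B = 5.99×10⁴/3.52×10⁶ = 0.0170 T.

B = 0.0170 T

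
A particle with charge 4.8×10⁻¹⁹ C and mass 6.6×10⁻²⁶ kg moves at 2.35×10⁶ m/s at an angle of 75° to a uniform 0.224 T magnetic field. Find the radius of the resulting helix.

v⊥ = v sinθ = 2.35×10⁶·sin75° ≈ 2.270×10⁶ m/s.
r = m v⊥/(|q|B) = (6.6×10⁻²⁶)(2.270×10⁶)/((4.8×10⁻¹⁹)(0.224)) ≈ 1.39 m.

r ≈ 1.39 m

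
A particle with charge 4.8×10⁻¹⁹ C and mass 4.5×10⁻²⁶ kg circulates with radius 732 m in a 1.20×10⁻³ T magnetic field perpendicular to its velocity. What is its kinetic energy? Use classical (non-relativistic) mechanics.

v = |q|Br/m, then KE = ½mv² = (qBr)²/(2m).
v = (4.8×10⁻¹⁹)(1.20×10⁻³)(732)/4.5×10⁻²⁶ ≈ 9.370×10⁶ m/s.
KE = ½(4.5×10⁻²⁶)(9.370×10⁶)² ≈ 1.98×10⁻¹² J.

KE ≈ 1.98×10⁻¹² J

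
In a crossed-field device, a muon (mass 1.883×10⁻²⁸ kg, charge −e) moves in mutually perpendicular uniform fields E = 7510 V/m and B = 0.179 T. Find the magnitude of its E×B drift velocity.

The steady drift has the magnetic force balancing the electric force, so v_d = E/B.
v_d = 7510/0.179 = 4.20×10⁴ m/s.

v_d ≈ 4.20×10⁴ m/s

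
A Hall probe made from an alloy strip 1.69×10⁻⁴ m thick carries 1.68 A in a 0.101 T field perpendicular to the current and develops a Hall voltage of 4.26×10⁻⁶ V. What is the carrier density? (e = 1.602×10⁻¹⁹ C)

From V_H = IB/(n e t), n = IB/(V_H e t).
n = (1.68)(0.101)/((4.26×10⁻⁶)(1.602×10⁻¹⁹)(1.69×10⁻⁴)) ≈ 1.47×10²⁷ m⁻³.

n ≈ 1.47×10²⁷ m⁻³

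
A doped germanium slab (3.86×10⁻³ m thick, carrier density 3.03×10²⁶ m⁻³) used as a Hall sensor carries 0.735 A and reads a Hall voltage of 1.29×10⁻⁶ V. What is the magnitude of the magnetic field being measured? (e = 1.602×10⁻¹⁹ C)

B ≈ 0.329 T

From V_H = IB/(n e t), B = V_H n e t / I.
B = (1.29×10⁻⁶)(3.03×10²⁶)(1.602×10⁻¹⁹)(3.86×10⁻³)/0.735 ≈ 0.329 T.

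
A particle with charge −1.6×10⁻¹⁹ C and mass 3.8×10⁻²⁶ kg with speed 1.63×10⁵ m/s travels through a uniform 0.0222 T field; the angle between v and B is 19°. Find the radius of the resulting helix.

v⊥ = v sinθ = 1.63×10⁵·sin19° ≈ 5.307×10⁴ m/s.
r = m v⊥/(|q|B) = (3.8×10⁻²⁶)(5.307×10⁴)/((1.6×10⁻¹⁹)(0.0222)) ≈ 0.568 m.

r ≈ 0.568 m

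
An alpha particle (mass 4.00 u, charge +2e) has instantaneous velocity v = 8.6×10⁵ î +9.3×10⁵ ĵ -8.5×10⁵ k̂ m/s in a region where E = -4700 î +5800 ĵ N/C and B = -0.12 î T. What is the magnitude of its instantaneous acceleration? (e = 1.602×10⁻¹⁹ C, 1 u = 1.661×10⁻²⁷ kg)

|a| ≈ 7.49×10¹² m/s²

v×B = (0, 1.02×10⁵, 1.12×10⁵) N/C.
E + v×B = (-4700, 1.08×10⁵, 1.12×10⁵) N/C.
F = q(E + v×B) = (3.204×10⁻¹⁹ C)·(-4700, 1.08×10⁵, 1.12×10⁵) = (-1.51×10⁻¹⁵, 3.45×10⁻¹⁴, 3.58×10⁻¹⁴) N.
|a| = |F|/m = 4.974×10⁻¹⁴/6.644×10⁻²⁷ ≈ 7.49×10¹² m/s².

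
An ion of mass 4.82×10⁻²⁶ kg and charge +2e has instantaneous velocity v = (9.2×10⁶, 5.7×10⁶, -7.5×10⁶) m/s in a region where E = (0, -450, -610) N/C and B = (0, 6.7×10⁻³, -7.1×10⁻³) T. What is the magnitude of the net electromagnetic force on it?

v×B = (9780, 6.53×10⁴, 6.16×10⁴) N/C.
E + v×B = (9780, 6.49×10⁴, 6.10×10⁴) N/C.
F = q(E + v×B) = (3.204×10⁻¹⁹ C)·(9780, 6.49×10⁴, 6.10×10⁴) = (3.13×10⁻¹⁵, 2.08×10⁻¹⁴, 1.96×10⁻¹⁴) N.
|F| = 2.87×10⁻¹⁴ N.

|F| ≈ 2.87×10⁻¹⁴ N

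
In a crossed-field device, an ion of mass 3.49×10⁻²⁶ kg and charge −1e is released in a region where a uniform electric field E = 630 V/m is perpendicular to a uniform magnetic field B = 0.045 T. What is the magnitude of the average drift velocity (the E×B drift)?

The E×B drift speed is v_d = E/B.
v_d = 630/0.045 = 1.4×10⁴ m/s.

v_d ≈ 1.4×10⁴ m/s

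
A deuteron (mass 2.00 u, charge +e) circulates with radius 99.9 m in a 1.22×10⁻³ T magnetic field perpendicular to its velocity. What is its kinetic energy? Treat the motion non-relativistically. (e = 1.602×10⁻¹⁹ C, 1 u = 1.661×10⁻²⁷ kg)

KE ≈ 5.74×10⁻¹⁴ J

v = |q|Br/m, then KE = ½mv² = (qBr)²/(2m).
v = (1.602×10⁻¹⁹)(1.22×10⁻³)(99.9)/3.322×10⁻²⁷ ≈ 5.877×10⁶ m/s.
KE = ½(3.322×10⁻²⁷)(5.877×10⁶)² ≈ 5.74×10⁻¹⁴ J.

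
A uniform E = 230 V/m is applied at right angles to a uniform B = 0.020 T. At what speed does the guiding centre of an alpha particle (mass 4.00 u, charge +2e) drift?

In crossed fields the guiding centre drifts at v_d = |E×B|/B² = E/B, independent of charge and mass.
v_d = 230/0.020 = 1.2×10⁴ m/s.

v_d ≈ 1.2×10⁴ m/s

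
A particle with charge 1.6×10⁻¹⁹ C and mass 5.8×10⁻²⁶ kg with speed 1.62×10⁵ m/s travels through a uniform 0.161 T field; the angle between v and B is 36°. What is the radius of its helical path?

r ≈ 0.214 m

v⊥ = v sinθ = 1.62×10⁵·sin36° ≈ 9.522×10⁴ m/s.
r = m v⊥/(|q|B) = (5.8×10⁻²⁶)(9.522×10⁴)/((1.6×10⁻¹⁹)(0.161)) ≈ 0.214 m.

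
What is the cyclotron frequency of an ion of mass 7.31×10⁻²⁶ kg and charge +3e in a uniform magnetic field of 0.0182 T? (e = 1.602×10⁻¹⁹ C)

f = |q|B/(2πm).
f = (4.806×10⁻¹⁹)(0.0182)/(2π·7.31×10⁻²⁶) ≈ 1.90×10⁴ Hz.

f ≈ 1.90×10⁴ Hz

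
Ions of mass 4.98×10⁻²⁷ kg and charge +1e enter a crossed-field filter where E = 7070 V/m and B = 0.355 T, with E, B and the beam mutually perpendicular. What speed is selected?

Zero net Lorentz force requires |qE| = |q v×B|, i.e. E = vB.
v = E/B = 7070/0.355 = 1.99×10⁴ m/s.

v = 1.99×10⁴ m/s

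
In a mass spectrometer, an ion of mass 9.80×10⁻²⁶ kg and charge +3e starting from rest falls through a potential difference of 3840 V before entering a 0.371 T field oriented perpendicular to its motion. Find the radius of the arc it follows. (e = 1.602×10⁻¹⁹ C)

Acceleration: |q|V = ½mv² ⇒ v = √(2|q|V/m) = √(2·4.806×10⁻¹⁹·3840/9.80×10⁻²⁶) ≈ 1.941×10⁵ m/s.
In the field: r = mv/(|q|B) = (9.80×10⁻²⁶)(1.941×10⁵)/((4.806×10⁻¹⁹)(0.371)) ≈ 0.107 m.

r ≈ 0.107 m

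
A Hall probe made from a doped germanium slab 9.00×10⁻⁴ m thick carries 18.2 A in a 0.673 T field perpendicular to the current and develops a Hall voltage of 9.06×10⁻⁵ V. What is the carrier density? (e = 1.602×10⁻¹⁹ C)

From V_H = IB/(n e t), n = IB/(V_H e t).
n = (18.2)(0.673)/((9.06×10⁻⁵)(1.602×10⁻¹⁹)(9.00×10⁻⁴)) ≈ 9.38×10²⁶ m⁻³.

n ≈ 9.38×10²⁶ m⁻³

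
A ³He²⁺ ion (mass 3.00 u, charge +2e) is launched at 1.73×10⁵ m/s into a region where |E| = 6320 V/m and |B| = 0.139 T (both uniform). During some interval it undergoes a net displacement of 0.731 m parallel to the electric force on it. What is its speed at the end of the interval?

v_f ≈ 7.90×10⁵ m/s

B does no work; ΔKE = |q|E d.
½mv_f² = ½mv₀² + |q|Ed = ½(4.983×10⁻²⁷)(1.73×10⁵)² + (3.204×10⁻¹⁹)(6320)(0.731) ≈ 7.457×10⁻¹⁷ J + 1.480×10⁻¹⁵ J ≈ 1.555×10⁻¹⁵ J.
v_f = √(2·1.555×10⁻¹⁵/4.983×10⁻²⁷) ≈ 7.90×10⁵ m/s.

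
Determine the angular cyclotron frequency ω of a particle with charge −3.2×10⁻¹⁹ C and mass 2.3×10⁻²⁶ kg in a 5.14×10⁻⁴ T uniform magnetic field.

ω = |q|B/m.
ω = (3.2×10⁻¹⁹)(5.14×10⁻⁴)/2.3×10⁻²⁶ ≈ 7150 rad/s.

ω ≈ 7150 rad/s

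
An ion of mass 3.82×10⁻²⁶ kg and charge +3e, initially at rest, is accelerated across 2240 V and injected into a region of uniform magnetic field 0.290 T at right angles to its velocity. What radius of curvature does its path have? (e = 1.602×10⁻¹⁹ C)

Acceleration: |q|V = ½mv² ⇒ v = √(2|q|V/m) = √(2·4.806×10⁻¹⁹·2240/3.82×10⁻²⁶) ≈ 2.374×10⁵ m/s.
In the field: r = mv/(|q|B) = (3.82×10⁻²⁶)(2.374×10⁵)/((4.806×10⁻¹⁹)(0.290)) ≈ 0.0651 m.

r ≈ 0.0651 m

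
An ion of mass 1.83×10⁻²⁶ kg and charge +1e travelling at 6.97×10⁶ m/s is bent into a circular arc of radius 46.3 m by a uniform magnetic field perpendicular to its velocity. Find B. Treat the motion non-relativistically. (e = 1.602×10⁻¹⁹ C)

From |q|vB = mv²/r, B = mv/(|q|r).
B = (1.83×10⁻²⁶)(6.97×10⁶)/((1.602×10⁻¹⁹)(46.3)) ≈ 0.0172 T.

B ≈ 0.0172 T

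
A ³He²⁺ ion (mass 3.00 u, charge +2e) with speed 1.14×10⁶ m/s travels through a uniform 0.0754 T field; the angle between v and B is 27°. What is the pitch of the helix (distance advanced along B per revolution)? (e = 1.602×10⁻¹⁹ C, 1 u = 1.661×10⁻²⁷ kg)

p ≈ 1.32 m

v∥ = v cosθ = 1.14×10⁶·cos27° ≈ 1.016×10⁶ m/s.
T = 2πm/(|q|B) = 2π(4.983×10⁻²⁷)/((3.204×10⁻¹⁹)(0.0754)) ≈ 1.296×10⁻⁶ s.
pitch = v∥ T = (1.016×10⁶)(1.296×10⁻⁶) ≈ 1.32 m.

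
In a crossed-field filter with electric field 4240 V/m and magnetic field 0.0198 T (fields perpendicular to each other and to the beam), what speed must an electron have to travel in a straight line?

For undeflected motion the electric and magnetic forces balance: qE = qvB.
v = E/B = 4240/0.0198 = 2.14×10⁵ m/s.

v = 2.14×10⁵ m/s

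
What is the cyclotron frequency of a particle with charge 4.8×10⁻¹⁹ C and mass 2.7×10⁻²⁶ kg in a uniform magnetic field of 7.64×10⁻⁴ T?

f = |q|B/(2πm).
f = (4.8×10⁻¹⁹)(7.64×10⁻⁴)/(2π·2.7×10⁻²⁶) ≈ 2160 Hz.

f ≈ 2160 Hz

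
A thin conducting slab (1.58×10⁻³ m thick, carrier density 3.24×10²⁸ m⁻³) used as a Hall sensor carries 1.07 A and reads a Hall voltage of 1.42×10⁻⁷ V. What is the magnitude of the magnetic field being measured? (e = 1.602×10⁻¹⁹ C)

From V_H = IB/(n e t), B = V_H n e t / I.
B = (1.42×10⁻⁷)(3.24×10²⁸)(1.602×10⁻¹⁹)(1.58×10⁻³)/1.07 ≈ 1.09 T.

B ≈ 1.09 T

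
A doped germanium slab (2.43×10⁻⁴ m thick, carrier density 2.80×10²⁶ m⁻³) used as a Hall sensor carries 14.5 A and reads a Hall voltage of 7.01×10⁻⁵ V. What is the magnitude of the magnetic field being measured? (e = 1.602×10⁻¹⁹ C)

B ≈ 0.0527 T

From V_H = IB/(n e t), B = V_H n e t / I.
B = (7.01×10⁻⁵)(2.80×10²⁶)(1.602×10⁻¹⁹)(2.43×10⁻⁴)/14.5 ≈ 0.0527 T.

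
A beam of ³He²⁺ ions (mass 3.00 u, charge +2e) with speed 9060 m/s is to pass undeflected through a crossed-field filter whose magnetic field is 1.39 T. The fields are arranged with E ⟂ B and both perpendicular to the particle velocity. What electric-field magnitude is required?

E = 1.26×10⁴ V/m

For straight-line motion qE = qvB, so E = vB.
E = 9060 × 1.39 = 1.26×10⁴ V/m.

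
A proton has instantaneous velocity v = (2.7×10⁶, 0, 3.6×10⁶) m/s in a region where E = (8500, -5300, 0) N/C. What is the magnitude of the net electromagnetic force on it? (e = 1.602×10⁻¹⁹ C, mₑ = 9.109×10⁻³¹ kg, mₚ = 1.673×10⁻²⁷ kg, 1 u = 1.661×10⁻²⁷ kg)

Only an electric field acts, so F = qE = (1.602×10⁻¹⁹ C)·(8500, -5300, 0) = (1.36×10⁻¹⁵, -8.49×10⁻¹⁶, 0) N.
|F| = 1.60×10⁻¹⁵ N.

|F| ≈ 1.60×10⁻¹⁵ N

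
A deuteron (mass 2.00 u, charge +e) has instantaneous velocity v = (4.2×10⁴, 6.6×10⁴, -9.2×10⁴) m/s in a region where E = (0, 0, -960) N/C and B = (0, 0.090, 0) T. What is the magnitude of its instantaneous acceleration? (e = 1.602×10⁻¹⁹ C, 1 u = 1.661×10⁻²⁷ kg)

v×B = (8280, 0, 3780) N/C.
E + v×B = (8280, 0, 2820) N/C.
F = q(E + v×B) = (1.602×10⁻¹⁹ C)·(8280, 0, 2820) = (1.33×10⁻¹⁵, 0, 4.52×10⁻¹⁶) N.
|a| = |F|/m = 1.401×10⁻¹⁵/3.322×10⁻²⁷ ≈ 4.22×10¹¹ m/s².

|a| ≈ 4.22×10¹¹ m/s²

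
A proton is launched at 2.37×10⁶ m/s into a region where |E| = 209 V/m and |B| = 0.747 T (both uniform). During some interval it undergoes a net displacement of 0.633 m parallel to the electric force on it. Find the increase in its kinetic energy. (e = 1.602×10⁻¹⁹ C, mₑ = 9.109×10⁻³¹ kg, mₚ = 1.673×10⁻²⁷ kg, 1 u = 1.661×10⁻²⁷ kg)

ΔKE ≈ 2.12×10⁻¹⁷ J

The magnetic force is always ⟂ v and does no work; only the electric force changes KE.
ΔKE = F_E · d = |q|E d = (1.602×10⁻¹⁹)(209)(0.633) ≈ 2.12×10⁻¹⁷ J.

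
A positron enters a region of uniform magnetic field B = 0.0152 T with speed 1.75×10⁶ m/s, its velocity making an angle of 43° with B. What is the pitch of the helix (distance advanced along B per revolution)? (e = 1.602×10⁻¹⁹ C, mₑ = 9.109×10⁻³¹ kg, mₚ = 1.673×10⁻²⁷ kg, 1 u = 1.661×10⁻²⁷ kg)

p ≈ 3.01×10⁻³ m

v∥ = v cosθ = 1.75×10⁶·cos43° ≈ 1.280×10⁶ m/s.
T = 2πm/(|q|B) = 2π(9.109×10⁻³¹)/((1.602×10⁻¹⁹)(0.0152)) ≈ 2.350×10⁻⁹ s.
pitch = v∥ T = (1.280×10⁶)(2.350×10⁻⁹) ≈ 3.01×10⁻³ m.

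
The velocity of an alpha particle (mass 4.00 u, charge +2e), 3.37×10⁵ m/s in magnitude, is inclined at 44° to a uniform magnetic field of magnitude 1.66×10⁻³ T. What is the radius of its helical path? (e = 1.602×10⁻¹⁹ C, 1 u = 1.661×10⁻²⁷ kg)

r ≈ 2.92 m

v⊥ = v sinθ = 3.37×10⁵·sin44° ≈ 2.341×10⁵ m/s.
r = m v⊥/(|q|B) = (6.644×10⁻²⁷)(2.341×10⁵)/((3.204×10⁻¹⁹)(1.66×10⁻³)) ≈ 2.92 m.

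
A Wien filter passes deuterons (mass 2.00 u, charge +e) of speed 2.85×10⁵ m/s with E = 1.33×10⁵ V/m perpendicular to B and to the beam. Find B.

B = 0.467 T

Balance of forces in the selector: qE = qvB ⇒ B = E/v.
B = 1.33×10⁵/2.85×10⁵ = 0.467 T.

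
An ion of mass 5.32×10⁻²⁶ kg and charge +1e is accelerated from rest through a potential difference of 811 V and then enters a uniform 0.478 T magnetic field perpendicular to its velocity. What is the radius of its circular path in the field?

Acceleration: |q|V = ½mv² ⇒ v = √(2|q|V/m) = √(2·1.602×10⁻¹⁹·811/5.32×10⁻²⁶) ≈ 6.989×10⁴ m/s.
In the field: r = mv/(|q|B) = (5.32×10⁻²⁶)(6.989×10⁴)/((1.602×10⁻¹⁹)(0.478)) ≈ 0.0486 m.

r ≈ 0.0486 m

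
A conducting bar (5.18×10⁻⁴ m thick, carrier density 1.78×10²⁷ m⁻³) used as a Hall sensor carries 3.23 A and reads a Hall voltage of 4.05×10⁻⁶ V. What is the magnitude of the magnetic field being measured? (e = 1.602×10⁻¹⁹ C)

From V_H = IB/(n e t), B = V_H n e t / I.
B = (4.05×10⁻⁶)(1.78×10²⁷)(1.602×10⁻¹⁹)(5.18×10⁻⁴)/3.23 ≈ 0.185 T.

B ≈ 0.185 T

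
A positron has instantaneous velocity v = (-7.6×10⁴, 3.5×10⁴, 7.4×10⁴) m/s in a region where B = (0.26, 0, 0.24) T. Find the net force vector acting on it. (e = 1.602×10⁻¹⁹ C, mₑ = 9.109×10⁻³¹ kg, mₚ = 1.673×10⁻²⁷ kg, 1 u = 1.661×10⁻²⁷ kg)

F ≈ (1.35×10⁻¹⁵, 6.00×10⁻¹⁵, -1.46×10⁻¹⁵) N

v×B = (8400, 3.75×10⁴, -9100) N/C.
F = q v×B = (1.602×10⁻¹⁹ C)·(8400, 3.75×10⁴, -9100) = (1.35×10⁻¹⁵, 6.00×10⁻¹⁵, -1.46×10⁻¹⁵) N.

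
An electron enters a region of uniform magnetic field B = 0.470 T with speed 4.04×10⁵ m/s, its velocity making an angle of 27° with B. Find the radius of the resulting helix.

r ≈ 2.22×10⁻⁶ m

v⊥ = v sinθ = 4.04×10⁵·sin27° ≈ 1.834×10⁵ m/s.
r = m v⊥/(|q|B) = (9.109×10⁻³¹)(1.834×10⁵)/((1.602×10⁻¹⁹)(0.470)) ≈ 2.22×10⁻⁶ m.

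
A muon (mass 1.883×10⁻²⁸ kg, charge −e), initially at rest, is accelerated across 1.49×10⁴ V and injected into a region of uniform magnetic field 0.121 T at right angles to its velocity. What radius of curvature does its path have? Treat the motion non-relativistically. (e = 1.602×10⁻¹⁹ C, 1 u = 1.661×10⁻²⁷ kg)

Acceleration: |q|V = ½mv² ⇒ v = √(2|q|V/m) = √(2·1.602×10⁻¹⁹·1.49×10⁴/1.883×10⁻²⁸) ≈ 5.035×10⁶ m/s.
In the field: r = mv/(|q|B) = (1.883×10⁻²⁸)(5.035×10⁶)/((1.602×10⁻¹⁹)(0.121)) ≈ 0.0489 m.

r ≈ 0.0489 m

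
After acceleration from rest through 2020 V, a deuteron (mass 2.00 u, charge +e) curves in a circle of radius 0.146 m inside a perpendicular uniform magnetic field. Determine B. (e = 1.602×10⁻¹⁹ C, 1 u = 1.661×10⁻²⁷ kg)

v = √(2|q|V/m) = √(2·1.602×10⁻¹⁹·2020/3.322×10⁻²⁷) ≈ 4.414×10⁵ m/s.
B = mv/(|q|r) = (3.322×10⁻²⁷)(4.414×10⁵)/((1.602×10⁻¹⁹)(0.146)) ≈ 0.0627 T.

B ≈ 0.0627 T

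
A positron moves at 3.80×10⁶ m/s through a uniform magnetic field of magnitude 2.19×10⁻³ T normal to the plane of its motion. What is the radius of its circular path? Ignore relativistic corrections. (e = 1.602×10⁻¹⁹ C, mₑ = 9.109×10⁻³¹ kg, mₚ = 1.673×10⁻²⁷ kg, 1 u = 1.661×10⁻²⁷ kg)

r ≈ 9.87×10⁻³ m

The magnetic force provides the centripetal force: |q|vB = mv²/r.
r = mv/(|q|B) = (9.109×10⁻³¹)(3.80×10⁶)/((1.602×10⁻¹⁹)(2.19×10⁻³)) ≈ 9.87×10⁻³ m.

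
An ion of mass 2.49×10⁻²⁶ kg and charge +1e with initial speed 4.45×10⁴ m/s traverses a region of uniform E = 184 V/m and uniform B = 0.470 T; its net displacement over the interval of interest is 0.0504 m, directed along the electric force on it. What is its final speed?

v_f ≈ 4.58×10⁴ m/s

B does no work; ΔKE = |q|E d.
½mv_f² = ½mv₀² + |q|Ed = ½(2.49×10⁻²⁶)(4.45×10⁴)² + (1.602×10⁻¹⁹)(184)(0.0504) ≈ 2.465×10⁻¹⁷ J + 1.486×10⁻¹⁸ J ≈ 2.614×10⁻¹⁷ J.
v_f = √(2·2.614×10⁻¹⁷/2.49×10⁻²⁶) ≈ 4.58×10⁴ m/s.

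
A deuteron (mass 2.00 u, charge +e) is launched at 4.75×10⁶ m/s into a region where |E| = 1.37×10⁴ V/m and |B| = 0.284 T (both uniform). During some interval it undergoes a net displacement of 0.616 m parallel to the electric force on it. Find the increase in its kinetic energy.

ΔKE ≈ 1.35×10⁻¹⁵ J

The magnetic force is always ⟂ v and does no work; only the electric force changes KE.
ΔKE = F_E · d = |q|E d = (1.602×10⁻¹⁹)(1.37×10⁴)(0.616) ≈ 1.35×10⁻¹⁵ J.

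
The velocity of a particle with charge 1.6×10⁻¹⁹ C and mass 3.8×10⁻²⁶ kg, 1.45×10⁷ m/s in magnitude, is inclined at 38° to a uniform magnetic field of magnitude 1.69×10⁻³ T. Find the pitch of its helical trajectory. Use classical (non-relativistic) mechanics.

v∥ = v cosθ = 1.45×10⁷·cos38° ≈ 1.143×10⁷ m/s.
T = 2πm/(|q|B) = 2π(3.8×10⁻²⁶)/((1.6×10⁻¹⁹)(1.69×10⁻³)) ≈ 8.830×10⁻⁴ s.
pitch = v∥ T = (1.143×10⁷)(8.830×10⁻⁴) ≈ 1.01×10⁴ m.

p ≈ 1.01×10⁴ m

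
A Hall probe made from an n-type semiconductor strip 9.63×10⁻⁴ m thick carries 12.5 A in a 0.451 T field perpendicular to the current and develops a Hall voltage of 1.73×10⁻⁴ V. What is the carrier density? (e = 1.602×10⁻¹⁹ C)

From V_H = IB/(n e t), n = IB/(V_H e t).
n = (12.5)(0.451)/((1.73×10⁻⁴)(1.602×10⁻¹⁹)(9.63×10⁻⁴)) ≈ 2.11×10²⁶ m⁻³.

n ≈ 2.11×10²⁶ m⁻³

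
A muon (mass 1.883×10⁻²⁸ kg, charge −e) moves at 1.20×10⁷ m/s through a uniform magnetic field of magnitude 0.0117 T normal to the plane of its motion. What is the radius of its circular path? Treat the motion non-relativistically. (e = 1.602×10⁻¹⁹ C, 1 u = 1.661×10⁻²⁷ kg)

r ≈ 1.21 m

The magnetic force provides the centripetal force: |q|vB = mv²/r.
r = mv/(|q|B) = (1.883×10⁻²⁸)(1.20×10⁷)/((1.602×10⁻¹⁹)(0.0117)) ≈ 1.21 m.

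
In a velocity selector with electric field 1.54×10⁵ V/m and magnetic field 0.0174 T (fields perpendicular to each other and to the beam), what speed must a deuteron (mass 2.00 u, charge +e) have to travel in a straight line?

v = 8.85×10⁶ m/s

Straight-line motion ⇒ electric and magnetic forces cancel, so E = vB.
v = E/B = 1.54×10⁵/0.0174 = 8.85×10⁶ m/s.
The result is independent of the particle's charge and mass.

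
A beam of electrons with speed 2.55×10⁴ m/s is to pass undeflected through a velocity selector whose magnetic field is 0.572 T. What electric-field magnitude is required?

For straight-line motion qE = qvB, so E = vB.
E = 2.55×10⁴ × 0.572 = 1.46×10⁴ V/m.

E = 1.46×10⁴ V/m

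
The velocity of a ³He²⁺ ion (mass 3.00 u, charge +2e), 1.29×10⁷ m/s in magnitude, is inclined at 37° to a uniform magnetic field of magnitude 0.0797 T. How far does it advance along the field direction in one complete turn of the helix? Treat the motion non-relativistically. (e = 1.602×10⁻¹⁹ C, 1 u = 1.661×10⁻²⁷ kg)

v∥ = v cosθ = 1.29×10⁷·cos37° ≈ 1.030×10⁷ m/s.
T = 2πm/(|q|B) = 2π(4.983×10⁻²⁷)/((3.204×10⁻¹⁹)(0.0797)) ≈ 1.226×10⁻⁶ s.
pitch = v∥ T = (1.030×10⁷)(1.226×10⁻⁶) ≈ 12.6 m.

p ≈ 12.6 m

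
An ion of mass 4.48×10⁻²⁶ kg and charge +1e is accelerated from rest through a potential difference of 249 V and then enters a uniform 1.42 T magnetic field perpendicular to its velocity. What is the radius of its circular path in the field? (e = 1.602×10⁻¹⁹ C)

Acceleration: |q|V = ½mv² ⇒ v = √(2|q|V/m) = √(2·1.602×10⁻¹⁹·249/4.48×10⁻²⁶) ≈ 4.220×10⁴ m/s.
In the field: r = mv/(|q|B) = (4.48×10⁻²⁶)(4.220×10⁴)/((1.602×10⁻¹⁹)(1.42)) ≈ 8.31×10⁻³ m.

r ≈ 8.31×10⁻³ m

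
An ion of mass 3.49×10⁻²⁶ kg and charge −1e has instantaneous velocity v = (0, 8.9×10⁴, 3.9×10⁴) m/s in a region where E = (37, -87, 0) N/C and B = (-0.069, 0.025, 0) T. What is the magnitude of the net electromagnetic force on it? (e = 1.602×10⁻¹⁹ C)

|F| ≈ 1.09×10⁻¹⁵ N

v×B = (-975, -2690, 6140) N/C.
E + v×B = (-938, -2780, 6140) N/C.
F = q(E + v×B) = (−1.602×10⁻¹⁹ C)·(-938, -2780, 6140) = (1.50×10⁻¹⁶, 4.45×10⁻¹⁶, -9.84×10⁻¹⁶) N.
|F| = 1.09×10⁻¹⁵ N.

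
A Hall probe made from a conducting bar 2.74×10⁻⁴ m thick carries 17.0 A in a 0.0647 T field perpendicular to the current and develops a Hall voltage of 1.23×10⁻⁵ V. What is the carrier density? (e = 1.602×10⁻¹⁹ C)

From V_H = IB/(n e t), n = IB/(V_H e t).
n = (17.0)(0.0647)/((1.23×10⁻⁵)(1.602×10⁻¹⁹)(2.74×10⁻⁴)) ≈ 2.04×10²⁷ m⁻³.

n ≈ 2.04×10²⁷ m⁻³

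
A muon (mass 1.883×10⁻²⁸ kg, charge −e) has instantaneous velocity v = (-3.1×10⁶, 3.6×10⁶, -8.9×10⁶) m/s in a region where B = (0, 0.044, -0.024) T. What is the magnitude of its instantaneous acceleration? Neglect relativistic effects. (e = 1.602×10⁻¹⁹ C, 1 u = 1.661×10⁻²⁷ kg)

|a| ≈ 2.91×10¹⁴ m/s²

v×B = (3.05×10⁵, -7.44×10⁴, -1.36×10⁵) N/C.
F = q v×B = (−1.602×10⁻¹⁹ C)·(3.05×10⁵, -7.44×10⁴, -1.36×10⁵) = (-4.89×10⁻¹⁴, 1.19×10⁻¹⁴, 2.19×10⁻¹⁴) N.
|a| = |F|/m = 5.486×10⁻¹⁴/1.883×10⁻²⁸ ≈ 2.91×10¹⁴ m/s².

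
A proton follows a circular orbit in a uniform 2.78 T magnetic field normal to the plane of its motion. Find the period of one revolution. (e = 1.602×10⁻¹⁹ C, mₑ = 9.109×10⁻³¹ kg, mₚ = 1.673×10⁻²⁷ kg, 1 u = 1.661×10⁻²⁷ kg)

T ≈ 2.36×10⁻⁸ s

The cyclotron period depends only on m, q, B: T = 2πm/(|q|B).
T = 2π(1.673×10⁻²⁷)/((1.602×10⁻¹⁹)(2.78)) ≈ 2.36×10⁻⁸ s.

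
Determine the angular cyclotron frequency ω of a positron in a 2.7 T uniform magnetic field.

ω = |q|B/m.
ω = (1.602×10⁻¹⁹)(2.7)/9.109×10⁻³¹ ≈ 4.7×10¹¹ rad/s.

ω ≈ 4.7×10¹¹ rad/s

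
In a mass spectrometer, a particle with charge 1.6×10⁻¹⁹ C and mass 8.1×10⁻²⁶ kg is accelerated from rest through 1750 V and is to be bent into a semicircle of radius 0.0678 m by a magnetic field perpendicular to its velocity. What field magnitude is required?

B ≈ 0.621 T

v = √(2|q|V/m) = √(2·1.6×10⁻¹⁹·1750/8.1×10⁻²⁶) ≈ 8.315×10⁴ m/s.
B = mv/(|q|r) = (8.1×10⁻²⁶)(8.315×10⁴)/((1.6×10⁻¹⁹)(0.0678)) ≈ 0.621 T.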